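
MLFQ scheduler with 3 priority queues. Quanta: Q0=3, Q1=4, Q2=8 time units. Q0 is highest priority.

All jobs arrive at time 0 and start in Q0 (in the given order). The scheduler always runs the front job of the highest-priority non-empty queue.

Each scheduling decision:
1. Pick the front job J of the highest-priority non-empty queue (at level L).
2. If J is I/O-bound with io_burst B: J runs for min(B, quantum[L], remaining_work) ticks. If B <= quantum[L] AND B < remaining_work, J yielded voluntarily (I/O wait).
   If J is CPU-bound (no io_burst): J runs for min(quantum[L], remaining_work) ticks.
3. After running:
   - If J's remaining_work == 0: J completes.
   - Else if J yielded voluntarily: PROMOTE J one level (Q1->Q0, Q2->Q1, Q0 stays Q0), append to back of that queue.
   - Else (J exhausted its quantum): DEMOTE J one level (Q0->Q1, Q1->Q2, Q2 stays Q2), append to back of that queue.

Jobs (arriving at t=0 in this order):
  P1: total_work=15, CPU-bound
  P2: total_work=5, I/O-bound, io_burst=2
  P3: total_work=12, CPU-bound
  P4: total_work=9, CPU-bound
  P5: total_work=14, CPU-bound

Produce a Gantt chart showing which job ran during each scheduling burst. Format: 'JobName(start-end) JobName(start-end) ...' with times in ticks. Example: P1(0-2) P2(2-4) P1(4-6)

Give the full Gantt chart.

t=0-3: P1@Q0 runs 3, rem=12, quantum used, demote→Q1. Q0=[P2,P3,P4,P5] Q1=[P1] Q2=[]
t=3-5: P2@Q0 runs 2, rem=3, I/O yield, promote→Q0. Q0=[P3,P4,P5,P2] Q1=[P1] Q2=[]
t=5-8: P3@Q0 runs 3, rem=9, quantum used, demote→Q1. Q0=[P4,P5,P2] Q1=[P1,P3] Q2=[]
t=8-11: P4@Q0 runs 3, rem=6, quantum used, demote→Q1. Q0=[P5,P2] Q1=[P1,P3,P4] Q2=[]
t=11-14: P5@Q0 runs 3, rem=11, quantum used, demote→Q1. Q0=[P2] Q1=[P1,P3,P4,P5] Q2=[]
t=14-16: P2@Q0 runs 2, rem=1, I/O yield, promote→Q0. Q0=[P2] Q1=[P1,P3,P4,P5] Q2=[]
t=16-17: P2@Q0 runs 1, rem=0, completes. Q0=[] Q1=[P1,P3,P4,P5] Q2=[]
t=17-21: P1@Q1 runs 4, rem=8, quantum used, demote→Q2. Q0=[] Q1=[P3,P4,P5] Q2=[P1]
t=21-25: P3@Q1 runs 4, rem=5, quantum used, demote→Q2. Q0=[] Q1=[P4,P5] Q2=[P1,P3]
t=25-29: P4@Q1 runs 4, rem=2, quantum used, demote→Q2. Q0=[] Q1=[P5] Q2=[P1,P3,P4]
t=29-33: P5@Q1 runs 4, rem=7, quantum used, demote→Q2. Q0=[] Q1=[] Q2=[P1,P3,P4,P5]
t=33-41: P1@Q2 runs 8, rem=0, completes. Q0=[] Q1=[] Q2=[P3,P4,P5]
t=41-46: P3@Q2 runs 5, rem=0, completes. Q0=[] Q1=[] Q2=[P4,P5]
t=46-48: P4@Q2 runs 2, rem=0, completes. Q0=[] Q1=[] Q2=[P5]
t=48-55: P5@Q2 runs 7, rem=0, completes. Q0=[] Q1=[] Q2=[]

Answer: P1(0-3) P2(3-5) P3(5-8) P4(8-11) P5(11-14) P2(14-16) P2(16-17) P1(17-21) P3(21-25) P4(25-29) P5(29-33) P1(33-41) P3(41-46) P4(46-48) P5(48-55)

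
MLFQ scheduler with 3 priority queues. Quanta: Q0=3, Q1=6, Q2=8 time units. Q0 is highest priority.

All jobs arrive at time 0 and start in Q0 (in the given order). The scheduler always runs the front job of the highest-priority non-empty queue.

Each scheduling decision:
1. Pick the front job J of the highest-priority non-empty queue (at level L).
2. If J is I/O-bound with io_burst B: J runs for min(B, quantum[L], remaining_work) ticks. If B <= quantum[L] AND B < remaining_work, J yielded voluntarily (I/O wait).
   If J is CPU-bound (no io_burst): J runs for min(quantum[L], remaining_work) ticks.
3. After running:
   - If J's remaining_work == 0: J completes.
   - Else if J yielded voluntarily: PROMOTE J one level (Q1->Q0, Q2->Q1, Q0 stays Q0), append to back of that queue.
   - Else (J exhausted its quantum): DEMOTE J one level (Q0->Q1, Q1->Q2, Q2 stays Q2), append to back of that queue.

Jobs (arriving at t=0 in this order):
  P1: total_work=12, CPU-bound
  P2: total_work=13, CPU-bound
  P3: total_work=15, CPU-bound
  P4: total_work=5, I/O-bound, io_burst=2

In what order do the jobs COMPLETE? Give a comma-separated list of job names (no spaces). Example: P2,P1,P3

Answer: P4,P1,P2,P3

Derivation:
t=0-3: P1@Q0 runs 3, rem=9, quantum used, demote→Q1. Q0=[P2,P3,P4] Q1=[P1] Q2=[]
t=3-6: P2@Q0 runs 3, rem=10, quantum used, demote→Q1. Q0=[P3,P4] Q1=[P1,P2] Q2=[]
t=6-9: P3@Q0 runs 3, rem=12, quantum used, demote→Q1. Q0=[P4] Q1=[P1,P2,P3] Q2=[]
t=9-11: P4@Q0 runs 2, rem=3, I/O yield, promote→Q0. Q0=[P4] Q1=[P1,P2,P3] Q2=[]
t=11-13: P4@Q0 runs 2, rem=1, I/O yield, promote→Q0. Q0=[P4] Q1=[P1,P2,P3] Q2=[]
t=13-14: P4@Q0 runs 1, rem=0, completes. Q0=[] Q1=[P1,P2,P3] Q2=[]
t=14-20: P1@Q1 runs 6, rem=3, quantum used, demote→Q2. Q0=[] Q1=[P2,P3] Q2=[P1]
t=20-26: P2@Q1 runs 6, rem=4, quantum used, demote→Q2. Q0=[] Q1=[P3] Q2=[P1,P2]
t=26-32: P3@Q1 runs 6, rem=6, quantum used, demote→Q2. Q0=[] Q1=[] Q2=[P1,P2,P3]
t=32-35: P1@Q2 runs 3, rem=0, completes. Q0=[] Q1=[] Q2=[P2,P3]
t=35-39: P2@Q2 runs 4, rem=0, completes. Q0=[] Q1=[] Q2=[P3]
t=39-45: P3@Q2 runs 6, rem=0, completes. Q0=[] Q1=[] Q2=[]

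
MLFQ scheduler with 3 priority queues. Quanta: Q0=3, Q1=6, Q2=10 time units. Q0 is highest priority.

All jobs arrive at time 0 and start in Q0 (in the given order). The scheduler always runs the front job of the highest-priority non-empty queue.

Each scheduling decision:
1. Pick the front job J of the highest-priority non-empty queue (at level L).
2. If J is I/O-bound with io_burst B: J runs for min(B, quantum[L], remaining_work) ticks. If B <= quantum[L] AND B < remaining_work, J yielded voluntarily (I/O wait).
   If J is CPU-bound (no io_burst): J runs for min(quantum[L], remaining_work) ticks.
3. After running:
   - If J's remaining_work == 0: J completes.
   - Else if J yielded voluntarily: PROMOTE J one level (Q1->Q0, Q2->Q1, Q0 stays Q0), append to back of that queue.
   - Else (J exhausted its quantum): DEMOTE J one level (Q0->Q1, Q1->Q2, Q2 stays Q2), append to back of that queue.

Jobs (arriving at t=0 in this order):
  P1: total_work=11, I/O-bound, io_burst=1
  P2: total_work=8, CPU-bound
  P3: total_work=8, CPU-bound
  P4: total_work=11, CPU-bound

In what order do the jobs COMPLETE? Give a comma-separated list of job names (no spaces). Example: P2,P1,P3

Answer: P1,P2,P3,P4

Derivation:
t=0-1: P1@Q0 runs 1, rem=10, I/O yield, promote→Q0. Q0=[P2,P3,P4,P1] Q1=[] Q2=[]
t=1-4: P2@Q0 runs 3, rem=5, quantum used, demote→Q1. Q0=[P3,P4,P1] Q1=[P2] Q2=[]
t=4-7: P3@Q0 runs 3, rem=5, quantum used, demote→Q1. Q0=[P4,P1] Q1=[P2,P3] Q2=[]
t=7-10: P4@Q0 runs 3, rem=8, quantum used, demote→Q1. Q0=[P1] Q1=[P2,P3,P4] Q2=[]
t=10-11: P1@Q0 runs 1, rem=9, I/O yield, promote→Q0. Q0=[P1] Q1=[P2,P3,P4] Q2=[]
t=11-12: P1@Q0 runs 1, rem=8, I/O yield, promote→Q0. Q0=[P1] Q1=[P2,P3,P4] Q2=[]
t=12-13: P1@Q0 runs 1, rem=7, I/O yield, promote→Q0. Q0=[P1] Q1=[P2,P3,P4] Q2=[]
t=13-14: P1@Q0 runs 1, rem=6, I/O yield, promote→Q0. Q0=[P1] Q1=[P2,P3,P4] Q2=[]
t=14-15: P1@Q0 runs 1, rem=5, I/O yield, promote→Q0. Q0=[P1] Q1=[P2,P3,P4] Q2=[]
t=15-16: P1@Q0 runs 1, rem=4, I/O yield, promote→Q0. Q0=[P1] Q1=[P2,P3,P4] Q2=[]
t=16-17: P1@Q0 runs 1, rem=3, I/O yield, promote→Q0. Q0=[P1] Q1=[P2,P3,P4] Q2=[]
t=17-18: P1@Q0 runs 1, rem=2, I/O yield, promote→Q0. Q0=[P1] Q1=[P2,P3,P4] Q2=[]
t=18-19: P1@Q0 runs 1, rem=1, I/O yield, promote→Q0. Q0=[P1] Q1=[P2,P3,P4] Q2=[]
t=19-20: P1@Q0 runs 1, rem=0, completes. Q0=[] Q1=[P2,P3,P4] Q2=[]
t=20-25: P2@Q1 runs 5, rem=0, completes. Q0=[] Q1=[P3,P4] Q2=[]
t=25-30: P3@Q1 runs 5, rem=0, completes. Q0=[] Q1=[P4] Q2=[]
t=30-36: P4@Q1 runs 6, rem=2, quantum used, demote→Q2. Q0=[] Q1=[] Q2=[P4]
t=36-38: P4@Q2 runs 2, rem=0, completes. Q0=[] Q1=[] Q2=[]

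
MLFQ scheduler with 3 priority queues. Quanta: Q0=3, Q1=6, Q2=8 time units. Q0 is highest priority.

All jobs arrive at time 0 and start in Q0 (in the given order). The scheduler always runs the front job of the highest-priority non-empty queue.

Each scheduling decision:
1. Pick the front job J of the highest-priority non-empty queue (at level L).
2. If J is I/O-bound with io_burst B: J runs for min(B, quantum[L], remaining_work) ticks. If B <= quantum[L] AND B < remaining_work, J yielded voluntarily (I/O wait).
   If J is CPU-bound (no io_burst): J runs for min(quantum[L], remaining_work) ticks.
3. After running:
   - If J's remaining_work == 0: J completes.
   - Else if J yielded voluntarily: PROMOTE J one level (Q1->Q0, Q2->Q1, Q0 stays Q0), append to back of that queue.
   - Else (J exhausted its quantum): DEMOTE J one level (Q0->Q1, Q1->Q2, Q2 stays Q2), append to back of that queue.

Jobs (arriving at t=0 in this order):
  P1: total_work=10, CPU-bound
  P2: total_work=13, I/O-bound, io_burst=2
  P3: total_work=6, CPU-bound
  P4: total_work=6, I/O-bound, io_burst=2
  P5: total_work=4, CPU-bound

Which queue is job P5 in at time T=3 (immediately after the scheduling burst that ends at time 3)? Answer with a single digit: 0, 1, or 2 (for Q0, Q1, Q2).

Answer: 0

Derivation:
t=0-3: P1@Q0 runs 3, rem=7, quantum used, demote→Q1. Q0=[P2,P3,P4,P5] Q1=[P1] Q2=[]
t=3-5: P2@Q0 runs 2, rem=11, I/O yield, promote→Q0. Q0=[P3,P4,P5,P2] Q1=[P1] Q2=[]
t=5-8: P3@Q0 runs 3, rem=3, quantum used, demote→Q1. Q0=[P4,P5,P2] Q1=[P1,P3] Q2=[]
t=8-10: P4@Q0 runs 2, rem=4, I/O yield, promote→Q0. Q0=[P5,P2,P4] Q1=[P1,P3] Q2=[]
t=10-13: P5@Q0 runs 3, rem=1, quantum used, demote→Q1. Q0=[P2,P4] Q1=[P1,P3,P5] Q2=[]
t=13-15: P2@Q0 runs 2, rem=9, I/O yield, promote→Q0. Q0=[P4,P2] Q1=[P1,P3,P5] Q2=[]
t=15-17: P4@Q0 runs 2, rem=2, I/O yield, promote→Q0. Q0=[P2,P4] Q1=[P1,P3,P5] Q2=[]
t=17-19: P2@Q0 runs 2, rem=7, I/O yield, promote→Q0. Q0=[P4,P2] Q1=[P1,P3,P5] Q2=[]
t=19-21: P4@Q0 runs 2, rem=0, completes. Q0=[P2] Q1=[P1,P3,P5] Q2=[]
t=21-23: P2@Q0 runs 2, rem=5, I/O yield, promote→Q0. Q0=[P2] Q1=[P1,P3,P5] Q2=[]
t=23-25: P2@Q0 runs 2, rem=3, I/O yield, promote→Q0. Q0=[P2] Q1=[P1,P3,P5] Q2=[]
t=25-27: P2@Q0 runs 2, rem=1, I/O yield, promote→Q0. Q0=[P2] Q1=[P1,P3,P5] Q2=[]
t=27-28: P2@Q0 runs 1, rem=0, completes. Q0=[] Q1=[P1,P3,P5] Q2=[]
t=28-34: P1@Q1 runs 6, rem=1, quantum used, demote→Q2. Q0=[] Q1=[P3,P5] Q2=[P1]
t=34-37: P3@Q1 runs 3, rem=0, completes. Q0=[] Q1=[P5] Q2=[P1]
t=37-38: P5@Q1 runs 1, rem=0, completes. Q0=[] Q1=[] Q2=[P1]
t=38-39: P1@Q2 runs 1, rem=0, completes. Q0=[] Q1=[] Q2=[]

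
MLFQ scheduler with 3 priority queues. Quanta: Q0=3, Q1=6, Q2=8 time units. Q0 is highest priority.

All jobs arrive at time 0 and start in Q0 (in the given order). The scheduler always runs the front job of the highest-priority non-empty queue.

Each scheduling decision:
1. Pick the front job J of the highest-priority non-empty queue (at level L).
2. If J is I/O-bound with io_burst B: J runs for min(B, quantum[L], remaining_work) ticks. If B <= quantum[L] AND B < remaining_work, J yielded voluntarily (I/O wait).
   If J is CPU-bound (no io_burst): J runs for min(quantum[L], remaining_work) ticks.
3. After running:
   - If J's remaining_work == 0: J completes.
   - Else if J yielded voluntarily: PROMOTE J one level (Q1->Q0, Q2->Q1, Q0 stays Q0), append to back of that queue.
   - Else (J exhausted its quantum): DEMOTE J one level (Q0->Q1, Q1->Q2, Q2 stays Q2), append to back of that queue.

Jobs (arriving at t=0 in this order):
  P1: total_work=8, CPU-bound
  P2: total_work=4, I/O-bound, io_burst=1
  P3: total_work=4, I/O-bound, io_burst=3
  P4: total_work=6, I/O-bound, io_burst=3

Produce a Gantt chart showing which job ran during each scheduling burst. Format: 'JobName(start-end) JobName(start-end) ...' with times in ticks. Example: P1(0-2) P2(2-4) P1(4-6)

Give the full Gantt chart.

Answer: P1(0-3) P2(3-4) P3(4-7) P4(7-10) P2(10-11) P3(11-12) P4(12-15) P2(15-16) P2(16-17) P1(17-22)

Derivation:
t=0-3: P1@Q0 runs 3, rem=5, quantum used, demote→Q1. Q0=[P2,P3,P4] Q1=[P1] Q2=[]
t=3-4: P2@Q0 runs 1, rem=3, I/O yield, promote→Q0. Q0=[P3,P4,P2] Q1=[P1] Q2=[]
t=4-7: P3@Q0 runs 3, rem=1, I/O yield, promote→Q0. Q0=[P4,P2,P3] Q1=[P1] Q2=[]
t=7-10: P4@Q0 runs 3, rem=3, I/O yield, promote→Q0. Q0=[P2,P3,P4] Q1=[P1] Q2=[]
t=10-11: P2@Q0 runs 1, rem=2, I/O yield, promote→Q0. Q0=[P3,P4,P2] Q1=[P1] Q2=[]
t=11-12: P3@Q0 runs 1, rem=0, completes. Q0=[P4,P2] Q1=[P1] Q2=[]
t=12-15: P4@Q0 runs 3, rem=0, completes. Q0=[P2] Q1=[P1] Q2=[]
t=15-16: P2@Q0 runs 1, rem=1, I/O yield, promote→Q0. Q0=[P2] Q1=[P1] Q2=[]
t=16-17: P2@Q0 runs 1, rem=0, completes. Q0=[] Q1=[P1] Q2=[]
t=17-22: P1@Q1 runs 5, rem=0, completes. Q0=[] Q1=[] Q2=[]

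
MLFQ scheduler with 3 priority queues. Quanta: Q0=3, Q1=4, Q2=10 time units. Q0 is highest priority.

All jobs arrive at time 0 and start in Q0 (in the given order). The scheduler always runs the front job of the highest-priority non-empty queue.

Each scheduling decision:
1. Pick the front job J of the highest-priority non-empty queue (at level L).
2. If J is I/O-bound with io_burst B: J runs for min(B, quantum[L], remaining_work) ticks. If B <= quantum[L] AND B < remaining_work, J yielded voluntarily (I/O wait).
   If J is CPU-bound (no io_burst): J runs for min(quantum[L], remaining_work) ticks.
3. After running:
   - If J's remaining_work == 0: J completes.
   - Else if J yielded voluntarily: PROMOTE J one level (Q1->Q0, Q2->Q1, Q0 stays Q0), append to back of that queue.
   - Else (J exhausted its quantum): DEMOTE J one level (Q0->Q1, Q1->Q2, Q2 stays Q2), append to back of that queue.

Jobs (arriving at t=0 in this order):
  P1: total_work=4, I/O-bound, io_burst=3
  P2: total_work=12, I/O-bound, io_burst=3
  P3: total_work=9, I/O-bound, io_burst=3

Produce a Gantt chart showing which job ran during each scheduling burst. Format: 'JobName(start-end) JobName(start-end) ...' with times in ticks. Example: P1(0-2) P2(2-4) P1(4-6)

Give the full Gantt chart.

Answer: P1(0-3) P2(3-6) P3(6-9) P1(9-10) P2(10-13) P3(13-16) P2(16-19) P3(19-22) P2(22-25)

Derivation:
t=0-3: P1@Q0 runs 3, rem=1, I/O yield, promote→Q0. Q0=[P2,P3,P1] Q1=[] Q2=[]
t=3-6: P2@Q0 runs 3, rem=9, I/O yield, promote→Q0. Q0=[P3,P1,P2] Q1=[] Q2=[]
t=6-9: P3@Q0 runs 3, rem=6, I/O yield, promote→Q0. Q0=[P1,P2,P3] Q1=[] Q2=[]
t=9-10: P1@Q0 runs 1, rem=0, completes. Q0=[P2,P3] Q1=[] Q2=[]
t=10-13: P2@Q0 runs 3, rem=6, I/O yield, promote→Q0. Q0=[P3,P2] Q1=[] Q2=[]
t=13-16: P3@Q0 runs 3, rem=3, I/O yield, promote→Q0. Q0=[P2,P3] Q1=[] Q2=[]
t=16-19: P2@Q0 runs 3, rem=3, I/O yield, promote→Q0. Q0=[P3,P2] Q1=[] Q2=[]
t=19-22: P3@Q0 runs 3, rem=0, completes. Q0=[P2] Q1=[] Q2=[]
t=22-25: P2@Q0 runs 3, rem=0, completes. Q0=[] Q1=[] Q2=[]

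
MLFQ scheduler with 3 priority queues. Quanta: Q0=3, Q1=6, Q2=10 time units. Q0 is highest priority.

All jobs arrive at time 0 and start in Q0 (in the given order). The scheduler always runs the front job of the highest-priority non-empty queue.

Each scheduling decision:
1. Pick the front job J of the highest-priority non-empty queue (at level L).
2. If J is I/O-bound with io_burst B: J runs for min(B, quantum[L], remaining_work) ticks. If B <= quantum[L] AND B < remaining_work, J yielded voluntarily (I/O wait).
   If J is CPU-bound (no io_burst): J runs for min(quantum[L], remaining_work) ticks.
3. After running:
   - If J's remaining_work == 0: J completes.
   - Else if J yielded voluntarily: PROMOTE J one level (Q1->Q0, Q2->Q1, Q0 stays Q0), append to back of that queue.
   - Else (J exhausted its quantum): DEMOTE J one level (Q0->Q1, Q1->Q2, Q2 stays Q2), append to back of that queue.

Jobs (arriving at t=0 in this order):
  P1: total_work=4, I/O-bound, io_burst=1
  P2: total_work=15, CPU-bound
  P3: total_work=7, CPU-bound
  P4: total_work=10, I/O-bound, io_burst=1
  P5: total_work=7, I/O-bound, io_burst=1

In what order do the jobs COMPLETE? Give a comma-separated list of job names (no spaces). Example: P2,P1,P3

t=0-1: P1@Q0 runs 1, rem=3, I/O yield, promote→Q0. Q0=[P2,P3,P4,P5,P1] Q1=[] Q2=[]
t=1-4: P2@Q0 runs 3, rem=12, quantum used, demote→Q1. Q0=[P3,P4,P5,P1] Q1=[P2] Q2=[]
t=4-7: P3@Q0 runs 3, rem=4, quantum used, demote→Q1. Q0=[P4,P5,P1] Q1=[P2,P3] Q2=[]
t=7-8: P4@Q0 runs 1, rem=9, I/O yield, promote→Q0. Q0=[P5,P1,P4] Q1=[P2,P3] Q2=[]
t=8-9: P5@Q0 runs 1, rem=6, I/O yield, promote→Q0. Q0=[P1,P4,P5] Q1=[P2,P3] Q2=[]
t=9-10: P1@Q0 runs 1, rem=2, I/O yield, promote→Q0. Q0=[P4,P5,P1] Q1=[P2,P3] Q2=[]
t=10-11: P4@Q0 runs 1, rem=8, I/O yield, promote→Q0. Q0=[P5,P1,P4] Q1=[P2,P3] Q2=[]
t=11-12: P5@Q0 runs 1, rem=5, I/O yield, promote→Q0. Q0=[P1,P4,P5] Q1=[P2,P3] Q2=[]
t=12-13: P1@Q0 runs 1, rem=1, I/O yield, promote→Q0. Q0=[P4,P5,P1] Q1=[P2,P3] Q2=[]
t=13-14: P4@Q0 runs 1, rem=7, I/O yield, promote→Q0. Q0=[P5,P1,P4] Q1=[P2,P3] Q2=[]
t=14-15: P5@Q0 runs 1, rem=4, I/O yield, promote→Q0. Q0=[P1,P4,P5] Q1=[P2,P3] Q2=[]
t=15-16: P1@Q0 runs 1, rem=0, completes. Q0=[P4,P5] Q1=[P2,P3] Q2=[]
t=16-17: P4@Q0 runs 1, rem=6, I/O yield, promote→Q0. Q0=[P5,P4] Q1=[P2,P3] Q2=[]
t=17-18: P5@Q0 runs 1, rem=3, I/O yield, promote→Q0. Q0=[P4,P5] Q1=[P2,P3] Q2=[]
t=18-19: P4@Q0 runs 1, rem=5, I/O yield, promote→Q0. Q0=[P5,P4] Q1=[P2,P3] Q2=[]
t=19-20: P5@Q0 runs 1, rem=2, I/O yield, promote→Q0. Q0=[P4,P5] Q1=[P2,P3] Q2=[]
t=20-21: P4@Q0 runs 1, rem=4, I/O yield, promote→Q0. Q0=[P5,P4] Q1=[P2,P3] Q2=[]
t=21-22: P5@Q0 runs 1, rem=1, I/O yield, promote→Q0. Q0=[P4,P5] Q1=[P2,P3] Q2=[]
t=22-23: P4@Q0 runs 1, rem=3, I/O yield, promote→Q0. Q0=[P5,P4] Q1=[P2,P3] Q2=[]
t=23-24: P5@Q0 runs 1, rem=0, completes. Q0=[P4] Q1=[P2,P3] Q2=[]
t=24-25: P4@Q0 runs 1, rem=2, I/O yield, promote→Q0. Q0=[P4] Q1=[P2,P3] Q2=[]
t=25-26: P4@Q0 runs 1, rem=1, I/O yield, promote→Q0. Q0=[P4] Q1=[P2,P3] Q2=[]
t=26-27: P4@Q0 runs 1, rem=0, completes. Q0=[] Q1=[P2,P3] Q2=[]
t=27-33: P2@Q1 runs 6, rem=6, quantum used, demote→Q2. Q0=[] Q1=[P3] Q2=[P2]
t=33-37: P3@Q1 runs 4, rem=0, completes. Q0=[] Q1=[] Q2=[P2]
t=37-43: P2@Q2 runs 6, rem=0, completes. Q0=[] Q1=[] Q2=[]

Answer: P1,P5,P4,P3,P2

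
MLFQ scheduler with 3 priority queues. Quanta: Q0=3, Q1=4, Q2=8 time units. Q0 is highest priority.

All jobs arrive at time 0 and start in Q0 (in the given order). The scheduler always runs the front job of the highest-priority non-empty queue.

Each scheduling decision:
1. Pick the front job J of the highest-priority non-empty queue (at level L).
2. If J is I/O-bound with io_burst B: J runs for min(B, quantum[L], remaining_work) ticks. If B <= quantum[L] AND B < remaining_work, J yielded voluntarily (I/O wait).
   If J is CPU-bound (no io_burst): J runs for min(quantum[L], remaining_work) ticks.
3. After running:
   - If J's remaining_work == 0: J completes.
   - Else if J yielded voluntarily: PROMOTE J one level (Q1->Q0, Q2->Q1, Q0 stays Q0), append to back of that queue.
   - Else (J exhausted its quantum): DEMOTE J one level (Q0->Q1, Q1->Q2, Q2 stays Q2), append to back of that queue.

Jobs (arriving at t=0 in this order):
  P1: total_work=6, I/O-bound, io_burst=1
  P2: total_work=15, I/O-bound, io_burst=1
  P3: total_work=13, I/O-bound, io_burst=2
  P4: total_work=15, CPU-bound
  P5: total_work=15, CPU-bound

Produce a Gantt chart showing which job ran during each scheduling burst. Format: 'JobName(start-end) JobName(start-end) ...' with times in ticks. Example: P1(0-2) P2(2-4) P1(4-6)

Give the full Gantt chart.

Answer: P1(0-1) P2(1-2) P3(2-4) P4(4-7) P5(7-10) P1(10-11) P2(11-12) P3(12-14) P1(14-15) P2(15-16) P3(16-18) P1(18-19) P2(19-20) P3(20-22) P1(22-23) P2(23-24) P3(24-26) P1(26-27) P2(27-28) P3(28-30) P2(30-31) P3(31-32) P2(32-33) P2(33-34) P2(34-35) P2(35-36) P2(36-37) P2(37-38) P2(38-39) P2(39-40) P4(40-44) P5(44-48) P4(48-56) P5(56-64)

Derivation:
t=0-1: P1@Q0 runs 1, rem=5, I/O yield, promote→Q0. Q0=[P2,P3,P4,P5,P1] Q1=[] Q2=[]
t=1-2: P2@Q0 runs 1, rem=14, I/O yield, promote→Q0. Q0=[P3,P4,P5,P1,P2] Q1=[] Q2=[]
t=2-4: P3@Q0 runs 2, rem=11, I/O yield, promote→Q0. Q0=[P4,P5,P1,P2,P3] Q1=[] Q2=[]
t=4-7: P4@Q0 runs 3, rem=12, quantum used, demote→Q1. Q0=[P5,P1,P2,P3] Q1=[P4] Q2=[]
t=7-10: P5@Q0 runs 3, rem=12, quantum used, demote→Q1. Q0=[P1,P2,P3] Q1=[P4,P5] Q2=[]
t=10-11: P1@Q0 runs 1, rem=4, I/O yield, promote→Q0. Q0=[P2,P3,P1] Q1=[P4,P5] Q2=[]
t=11-12: P2@Q0 runs 1, rem=13, I/O yield, promote→Q0. Q0=[P3,P1,P2] Q1=[P4,P5] Q2=[]
t=12-14: P3@Q0 runs 2, rem=9, I/O yield, promote→Q0. Q0=[P1,P2,P3] Q1=[P4,P5] Q2=[]
t=14-15: P1@Q0 runs 1, rem=3, I/O yield, promote→Q0. Q0=[P2,P3,P1] Q1=[P4,P5] Q2=[]
t=15-16: P2@Q0 runs 1, rem=12, I/O yield, promote→Q0. Q0=[P3,P1,P2] Q1=[P4,P5] Q2=[]
t=16-18: P3@Q0 runs 2, rem=7, I/O yield, promote→Q0. Q0=[P1,P2,P3] Q1=[P4,P5] Q2=[]
t=18-19: P1@Q0 runs 1, rem=2, I/O yield, promote→Q0. Q0=[P2,P3,P1] Q1=[P4,P5] Q2=[]
t=19-20: P2@Q0 runs 1, rem=11, I/O yield, promote→Q0. Q0=[P3,P1,P2] Q1=[P4,P5] Q2=[]
t=20-22: P3@Q0 runs 2, rem=5, I/O yield, promote→Q0. Q0=[P1,P2,P3] Q1=[P4,P5] Q2=[]
t=22-23: P1@Q0 runs 1, rem=1, I/O yield, promote→Q0. Q0=[P2,P3,P1] Q1=[P4,P5] Q2=[]
t=23-24: P2@Q0 runs 1, rem=10, I/O yield, promote→Q0. Q0=[P3,P1,P2] Q1=[P4,P5] Q2=[]
t=24-26: P3@Q0 runs 2, rem=3, I/O yield, promote→Q0. Q0=[P1,P2,P3] Q1=[P4,P5] Q2=[]
t=26-27: P1@Q0 runs 1, rem=0, completes. Q0=[P2,P3] Q1=[P4,P5] Q2=[]
t=27-28: P2@Q0 runs 1, rem=9, I/O yield, promote→Q0. Q0=[P3,P2] Q1=[P4,P5] Q2=[]
t=28-30: P3@Q0 runs 2, rem=1, I/O yield, promote→Q0. Q0=[P2,P3] Q1=[P4,P5] Q2=[]
t=30-31: P2@Q0 runs 1, rem=8, I/O yield, promote→Q0. Q0=[P3,P2] Q1=[P4,P5] Q2=[]
t=31-32: P3@Q0 runs 1, rem=0, completes. Q0=[P2] Q1=[P4,P5] Q2=[]
t=32-33: P2@Q0 runs 1, rem=7, I/O yield, promote→Q0. Q0=[P2] Q1=[P4,P5] Q2=[]
t=33-34: P2@Q0 runs 1, rem=6, I/O yield, promote→Q0. Q0=[P2] Q1=[P4,P5] Q2=[]
t=34-35: P2@Q0 runs 1, rem=5, I/O yield, promote→Q0. Q0=[P2] Q1=[P4,P5] Q2=[]
t=35-36: P2@Q0 runs 1, rem=4, I/O yield, promote→Q0. Q0=[P2] Q1=[P4,P5] Q2=[]
t=36-37: P2@Q0 runs 1, rem=3, I/O yield, promote→Q0. Q0=[P2] Q1=[P4,P5] Q2=[]
t=37-38: P2@Q0 runs 1, rem=2, I/O yield, promote→Q0. Q0=[P2] Q1=[P4,P5] Q2=[]
t=38-39: P2@Q0 runs 1, rem=1, I/O yield, promote→Q0. Q0=[P2] Q1=[P4,P5] Q2=[]
t=39-40: P2@Q0 runs 1, rem=0, completes. Q0=[] Q1=[P4,P5] Q2=[]
t=40-44: P4@Q1 runs 4, rem=8, quantum used, demote→Q2. Q0=[] Q1=[P5] Q2=[P4]
t=44-48: P5@Q1 runs 4, rem=8, quantum used, demote→Q2. Q0=[] Q1=[] Q2=[P4,P5]
t=48-56: P4@Q2 runs 8, rem=0, completes. Q0=[] Q1=[] Q2=[P5]
t=56-64: P5@Q2 runs 8, rem=0, completes. Q0=[] Q1=[] Q2=[]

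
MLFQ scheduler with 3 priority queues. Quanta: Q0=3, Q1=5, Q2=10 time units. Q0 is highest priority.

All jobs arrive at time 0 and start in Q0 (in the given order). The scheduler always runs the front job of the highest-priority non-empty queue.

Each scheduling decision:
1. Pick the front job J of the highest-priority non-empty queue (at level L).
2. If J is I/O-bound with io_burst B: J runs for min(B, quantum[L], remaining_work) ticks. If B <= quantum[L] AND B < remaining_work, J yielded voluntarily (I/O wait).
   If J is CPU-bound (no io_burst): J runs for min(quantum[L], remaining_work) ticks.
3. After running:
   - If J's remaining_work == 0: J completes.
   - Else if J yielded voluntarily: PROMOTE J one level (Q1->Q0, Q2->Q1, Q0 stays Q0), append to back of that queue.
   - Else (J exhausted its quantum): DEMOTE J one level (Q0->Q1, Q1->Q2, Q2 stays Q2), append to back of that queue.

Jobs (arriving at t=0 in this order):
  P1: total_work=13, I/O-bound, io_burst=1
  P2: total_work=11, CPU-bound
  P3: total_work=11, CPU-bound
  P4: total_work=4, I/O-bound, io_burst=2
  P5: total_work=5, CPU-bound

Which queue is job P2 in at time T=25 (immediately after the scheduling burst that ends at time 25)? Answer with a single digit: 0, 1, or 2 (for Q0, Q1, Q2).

Answer: 1

Derivation:
t=0-1: P1@Q0 runs 1, rem=12, I/O yield, promote→Q0. Q0=[P2,P3,P4,P5,P1] Q1=[] Q2=[]
t=1-4: P2@Q0 runs 3, rem=8, quantum used, demote→Q1. Q0=[P3,P4,P5,P1] Q1=[P2] Q2=[]
t=4-7: P3@Q0 runs 3, rem=8, quantum used, demote→Q1. Q0=[P4,P5,P1] Q1=[P2,P3] Q2=[]
t=7-9: P4@Q0 runs 2, rem=2, I/O yield, promote→Q0. Q0=[P5,P1,P4] Q1=[P2,P3] Q2=[]
t=9-12: P5@Q0 runs 3, rem=2, quantum used, demote→Q1. Q0=[P1,P4] Q1=[P2,P3,P5] Q2=[]
t=12-13: P1@Q0 runs 1, rem=11, I/O yield, promote→Q0. Q0=[P4,P1] Q1=[P2,P3,P5] Q2=[]
t=13-15: P4@Q0 runs 2, rem=0, completes. Q0=[P1] Q1=[P2,P3,P5] Q2=[]
t=15-16: P1@Q0 runs 1, rem=10, I/O yield, promote→Q0. Q0=[P1] Q1=[P2,P3,P5] Q2=[]
t=16-17: P1@Q0 runs 1, rem=9, I/O yield, promote→Q0. Q0=[P1] Q1=[P2,P3,P5] Q2=[]
t=17-18: P1@Q0 runs 1, rem=8, I/O yield, promote→Q0. Q0=[P1] Q1=[P2,P3,P5] Q2=[]
t=18-19: P1@Q0 runs 1, rem=7, I/O yield, promote→Q0. Q0=[P1] Q1=[P2,P3,P5] Q2=[]
t=19-20: P1@Q0 runs 1, rem=6, I/O yield, promote→Q0. Q0=[P1] Q1=[P2,P3,P5] Q2=[]
t=20-21: P1@Q0 runs 1, rem=5, I/O yield, promote→Q0. Q0=[P1] Q1=[P2,P3,P5] Q2=[]
t=21-22: P1@Q0 runs 1, rem=4, I/O yield, promote→Q0. Q0=[P1] Q1=[P2,P3,P5] Q2=[]
t=22-23: P1@Q0 runs 1, rem=3, I/O yield, promote→Q0. Q0=[P1] Q1=[P2,P3,P5] Q2=[]
t=23-24: P1@Q0 runs 1, rem=2, I/O yield, promote→Q0. Q0=[P1] Q1=[P2,P3,P5] Q2=[]
t=24-25: P1@Q0 runs 1, rem=1, I/O yield, promote→Q0. Q0=[P1] Q1=[P2,P3,P5] Q2=[]
t=25-26: P1@Q0 runs 1, rem=0, completes. Q0=[] Q1=[P2,P3,P5] Q2=[]
t=26-31: P2@Q1 runs 5, rem=3, quantum used, demote→Q2. Q0=[] Q1=[P3,P5] Q2=[P2]
t=31-36: P3@Q1 runs 5, rem=3, quantum used, demote→Q2. Q0=[] Q1=[P5] Q2=[P2,P3]
t=36-38: P5@Q1 runs 2, rem=0, completes. Q0=[] Q1=[] Q2=[P2,P3]
t=38-41: P2@Q2 runs 3, rem=0, completes. Q0=[] Q1=[] Q2=[P3]
t=41-44: P3@Q2 runs 3, rem=0, completes. Q0=[] Q1=[] Q2=[]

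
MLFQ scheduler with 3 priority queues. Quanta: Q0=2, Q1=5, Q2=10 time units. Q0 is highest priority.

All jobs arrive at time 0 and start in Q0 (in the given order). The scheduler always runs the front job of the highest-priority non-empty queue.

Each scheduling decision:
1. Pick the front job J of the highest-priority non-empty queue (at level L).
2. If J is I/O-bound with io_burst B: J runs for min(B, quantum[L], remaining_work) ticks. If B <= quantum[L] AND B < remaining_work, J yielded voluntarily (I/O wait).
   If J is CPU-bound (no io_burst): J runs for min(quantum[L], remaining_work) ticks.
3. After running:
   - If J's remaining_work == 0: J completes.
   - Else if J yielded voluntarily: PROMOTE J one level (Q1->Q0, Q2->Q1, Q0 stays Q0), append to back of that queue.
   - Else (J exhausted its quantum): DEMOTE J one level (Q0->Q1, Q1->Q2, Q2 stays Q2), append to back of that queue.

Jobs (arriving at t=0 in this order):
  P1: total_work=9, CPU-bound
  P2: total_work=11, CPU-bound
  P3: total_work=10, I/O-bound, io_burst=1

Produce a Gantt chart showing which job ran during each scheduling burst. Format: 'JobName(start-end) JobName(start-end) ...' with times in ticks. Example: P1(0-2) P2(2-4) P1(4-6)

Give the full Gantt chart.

t=0-2: P1@Q0 runs 2, rem=7, quantum used, demote→Q1. Q0=[P2,P3] Q1=[P1] Q2=[]
t=2-4: P2@Q0 runs 2, rem=9, quantum used, demote→Q1. Q0=[P3] Q1=[P1,P2] Q2=[]
t=4-5: P3@Q0 runs 1, rem=9, I/O yield, promote→Q0. Q0=[P3] Q1=[P1,P2] Q2=[]
t=5-6: P3@Q0 runs 1, rem=8, I/O yield, promote→Q0. Q0=[P3] Q1=[P1,P2] Q2=[]
t=6-7: P3@Q0 runs 1, rem=7, I/O yield, promote→Q0. Q0=[P3] Q1=[P1,P2] Q2=[]
t=7-8: P3@Q0 runs 1, rem=6, I/O yield, promote→Q0. Q0=[P3] Q1=[P1,P2] Q2=[]
t=8-9: P3@Q0 runs 1, rem=5, I/O yield, promote→Q0. Q0=[P3] Q1=[P1,P2] Q2=[]
t=9-10: P3@Q0 runs 1, rem=4, I/O yield, promote→Q0. Q0=[P3] Q1=[P1,P2] Q2=[]
t=10-11: P3@Q0 runs 1, rem=3, I/O yield, promote→Q0. Q0=[P3] Q1=[P1,P2] Q2=[]
t=11-12: P3@Q0 runs 1, rem=2, I/O yield, promote→Q0. Q0=[P3] Q1=[P1,P2] Q2=[]
t=12-13: P3@Q0 runs 1, rem=1, I/O yield, promote→Q0. Q0=[P3] Q1=[P1,P2] Q2=[]
t=13-14: P3@Q0 runs 1, rem=0, completes. Q0=[] Q1=[P1,P2] Q2=[]
t=14-19: P1@Q1 runs 5, rem=2, quantum used, demote→Q2. Q0=[] Q1=[P2] Q2=[P1]
t=19-24: P2@Q1 runs 5, rem=4, quantum used, demote→Q2. Q0=[] Q1=[] Q2=[P1,P2]
t=24-26: P1@Q2 runs 2, rem=0, completes. Q0=[] Q1=[] Q2=[P2]
t=26-30: P2@Q2 runs 4, rem=0, completes. Q0=[] Q1=[] Q2=[]

Answer: P1(0-2) P2(2-4) P3(4-5) P3(5-6) P3(6-7) P3(7-8) P3(8-9) P3(9-10) P3(10-11) P3(11-12) P3(12-13) P3(13-14) P1(14-19) P2(19-24) P1(24-26) P2(26-30)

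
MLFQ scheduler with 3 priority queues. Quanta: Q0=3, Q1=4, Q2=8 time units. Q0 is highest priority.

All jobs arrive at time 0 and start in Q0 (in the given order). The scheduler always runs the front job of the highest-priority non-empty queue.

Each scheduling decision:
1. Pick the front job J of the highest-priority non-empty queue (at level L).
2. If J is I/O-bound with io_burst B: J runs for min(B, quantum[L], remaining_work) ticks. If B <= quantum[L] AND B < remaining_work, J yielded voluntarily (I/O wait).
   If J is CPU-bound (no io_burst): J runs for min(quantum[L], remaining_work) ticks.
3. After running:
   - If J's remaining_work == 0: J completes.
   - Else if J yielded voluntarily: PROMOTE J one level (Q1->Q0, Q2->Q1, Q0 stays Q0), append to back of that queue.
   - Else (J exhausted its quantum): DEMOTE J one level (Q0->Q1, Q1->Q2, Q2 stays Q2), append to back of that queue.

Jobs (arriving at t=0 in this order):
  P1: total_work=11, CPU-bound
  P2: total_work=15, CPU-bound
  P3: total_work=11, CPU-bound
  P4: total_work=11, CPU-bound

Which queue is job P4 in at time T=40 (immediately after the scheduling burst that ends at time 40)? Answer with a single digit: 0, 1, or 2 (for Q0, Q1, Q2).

t=0-3: P1@Q0 runs 3, rem=8, quantum used, demote→Q1. Q0=[P2,P3,P4] Q1=[P1] Q2=[]
t=3-6: P2@Q0 runs 3, rem=12, quantum used, demote→Q1. Q0=[P3,P4] Q1=[P1,P2] Q2=[]
t=6-9: P3@Q0 runs 3, rem=8, quantum used, demote→Q1. Q0=[P4] Q1=[P1,P2,P3] Q2=[]
t=9-12: P4@Q0 runs 3, rem=8, quantum used, demote→Q1. Q0=[] Q1=[P1,P2,P3,P4] Q2=[]
t=12-16: P1@Q1 runs 4, rem=4, quantum used, demote→Q2. Q0=[] Q1=[P2,P3,P4] Q2=[P1]
t=16-20: P2@Q1 runs 4, rem=8, quantum used, demote→Q2. Q0=[] Q1=[P3,P4] Q2=[P1,P2]
t=20-24: P3@Q1 runs 4, rem=4, quantum used, demote→Q2. Q0=[] Q1=[P4] Q2=[P1,P2,P3]
t=24-28: P4@Q1 runs 4, rem=4, quantum used, demote→Q2. Q0=[] Q1=[] Q2=[P1,P2,P3,P4]
t=28-32: P1@Q2 runs 4, rem=0, completes. Q0=[] Q1=[] Q2=[P2,P3,P4]
t=32-40: P2@Q2 runs 8, rem=0, completes. Q0=[] Q1=[] Q2=[P3,P4]
t=40-44: P3@Q2 runs 4, rem=0, completes. Q0=[] Q1=[] Q2=[P4]
t=44-48: P4@Q2 runs 4, rem=0, completes. Q0=[] Q1=[] Q2=[]

Answer: 2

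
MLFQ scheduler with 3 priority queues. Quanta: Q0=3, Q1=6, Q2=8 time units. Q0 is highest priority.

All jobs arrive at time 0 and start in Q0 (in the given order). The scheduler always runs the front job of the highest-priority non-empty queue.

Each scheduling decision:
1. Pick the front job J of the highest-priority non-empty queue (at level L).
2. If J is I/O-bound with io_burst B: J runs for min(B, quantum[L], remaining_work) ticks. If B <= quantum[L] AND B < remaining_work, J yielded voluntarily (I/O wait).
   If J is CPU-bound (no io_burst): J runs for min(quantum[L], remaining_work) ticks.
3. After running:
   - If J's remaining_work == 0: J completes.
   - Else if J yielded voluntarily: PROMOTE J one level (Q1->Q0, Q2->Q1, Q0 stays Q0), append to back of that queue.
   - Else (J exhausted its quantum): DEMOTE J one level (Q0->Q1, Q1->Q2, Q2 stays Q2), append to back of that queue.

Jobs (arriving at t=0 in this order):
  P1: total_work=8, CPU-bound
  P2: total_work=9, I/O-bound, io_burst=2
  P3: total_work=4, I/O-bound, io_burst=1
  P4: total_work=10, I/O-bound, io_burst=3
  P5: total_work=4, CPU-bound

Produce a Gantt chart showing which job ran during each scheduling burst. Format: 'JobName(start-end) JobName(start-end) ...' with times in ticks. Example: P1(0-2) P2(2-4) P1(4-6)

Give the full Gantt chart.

t=0-3: P1@Q0 runs 3, rem=5, quantum used, demote→Q1. Q0=[P2,P3,P4,P5] Q1=[P1] Q2=[]
t=3-5: P2@Q0 runs 2, rem=7, I/O yield, promote→Q0. Q0=[P3,P4,P5,P2] Q1=[P1] Q2=[]
t=5-6: P3@Q0 runs 1, rem=3, I/O yield, promote→Q0. Q0=[P4,P5,P2,P3] Q1=[P1] Q2=[]
t=6-9: P4@Q0 runs 3, rem=7, I/O yield, promote→Q0. Q0=[P5,P2,P3,P4] Q1=[P1] Q2=[]
t=9-12: P5@Q0 runs 3, rem=1, quantum used, demote→Q1. Q0=[P2,P3,P4] Q1=[P1,P5] Q2=[]
t=12-14: P2@Q0 runs 2, rem=5, I/O yield, promote→Q0. Q0=[P3,P4,P2] Q1=[P1,P5] Q2=[]
t=14-15: P3@Q0 runs 1, rem=2, I/O yield, promote→Q0. Q0=[P4,P2,P3] Q1=[P1,P5] Q2=[]
t=15-18: P4@Q0 runs 3, rem=4, I/O yield, promote→Q0. Q0=[P2,P3,P4] Q1=[P1,P5] Q2=[]
t=18-20: P2@Q0 runs 2, rem=3, I/O yield, promote→Q0. Q0=[P3,P4,P2] Q1=[P1,P5] Q2=[]
t=20-21: P3@Q0 runs 1, rem=1, I/O yield, promote→Q0. Q0=[P4,P2,P3] Q1=[P1,P5] Q2=[]
t=21-24: P4@Q0 runs 3, rem=1, I/O yield, promote→Q0. Q0=[P2,P3,P4] Q1=[P1,P5] Q2=[]
t=24-26: P2@Q0 runs 2, rem=1, I/O yield, promote→Q0. Q0=[P3,P4,P2] Q1=[P1,P5] Q2=[]
t=26-27: P3@Q0 runs 1, rem=0, completes. Q0=[P4,P2] Q1=[P1,P5] Q2=[]
t=27-28: P4@Q0 runs 1, rem=0, completes. Q0=[P2] Q1=[P1,P5] Q2=[]
t=28-29: P2@Q0 runs 1, rem=0, completes. Q0=[] Q1=[P1,P5] Q2=[]
t=29-34: P1@Q1 runs 5, rem=0, completes. Q0=[] Q1=[P5] Q2=[]
t=34-35: P5@Q1 runs 1, rem=0, completes. Q0=[] Q1=[] Q2=[]

Answer: P1(0-3) P2(3-5) P3(5-6) P4(6-9) P5(9-12) P2(12-14) P3(14-15) P4(15-18) P2(18-20) P3(20-21) P4(21-24) P2(24-26) P3(26-27) P4(27-28) P2(28-29) P1(29-34) P5(34-35)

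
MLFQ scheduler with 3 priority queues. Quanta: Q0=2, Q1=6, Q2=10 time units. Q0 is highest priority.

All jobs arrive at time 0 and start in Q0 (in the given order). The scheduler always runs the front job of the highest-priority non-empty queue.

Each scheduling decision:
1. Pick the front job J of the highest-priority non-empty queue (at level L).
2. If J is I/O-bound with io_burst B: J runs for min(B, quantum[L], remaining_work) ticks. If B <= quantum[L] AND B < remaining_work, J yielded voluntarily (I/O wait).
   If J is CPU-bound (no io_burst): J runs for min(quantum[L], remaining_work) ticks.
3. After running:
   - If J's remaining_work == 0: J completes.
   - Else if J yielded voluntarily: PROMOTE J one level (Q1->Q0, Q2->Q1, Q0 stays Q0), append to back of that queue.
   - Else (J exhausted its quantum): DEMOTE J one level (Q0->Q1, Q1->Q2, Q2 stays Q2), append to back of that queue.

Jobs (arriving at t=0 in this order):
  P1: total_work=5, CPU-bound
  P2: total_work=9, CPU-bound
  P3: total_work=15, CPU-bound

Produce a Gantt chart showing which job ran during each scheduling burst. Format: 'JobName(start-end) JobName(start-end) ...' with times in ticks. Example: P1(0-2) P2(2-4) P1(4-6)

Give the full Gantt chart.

t=0-2: P1@Q0 runs 2, rem=3, quantum used, demote→Q1. Q0=[P2,P3] Q1=[P1] Q2=[]
t=2-4: P2@Q0 runs 2, rem=7, quantum used, demote→Q1. Q0=[P3] Q1=[P1,P2] Q2=[]
t=4-6: P3@Q0 runs 2, rem=13, quantum used, demote→Q1. Q0=[] Q1=[P1,P2,P3] Q2=[]
t=6-9: P1@Q1 runs 3, rem=0, completes. Q0=[] Q1=[P2,P3] Q2=[]
t=9-15: P2@Q1 runs 6, rem=1, quantum used, demote→Q2. Q0=[] Q1=[P3] Q2=[P2]
t=15-21: P3@Q1 runs 6, rem=7, quantum used, demote→Q2. Q0=[] Q1=[] Q2=[P2,P3]
t=21-22: P2@Q2 runs 1, rem=0, completes. Q0=[] Q1=[] Q2=[P3]
t=22-29: P3@Q2 runs 7, rem=0, completes. Q0=[] Q1=[] Q2=[]

Answer: P1(0-2) P2(2-4) P3(4-6) P1(6-9) P2(9-15) P3(15-21) P2(21-22) P3(22-29)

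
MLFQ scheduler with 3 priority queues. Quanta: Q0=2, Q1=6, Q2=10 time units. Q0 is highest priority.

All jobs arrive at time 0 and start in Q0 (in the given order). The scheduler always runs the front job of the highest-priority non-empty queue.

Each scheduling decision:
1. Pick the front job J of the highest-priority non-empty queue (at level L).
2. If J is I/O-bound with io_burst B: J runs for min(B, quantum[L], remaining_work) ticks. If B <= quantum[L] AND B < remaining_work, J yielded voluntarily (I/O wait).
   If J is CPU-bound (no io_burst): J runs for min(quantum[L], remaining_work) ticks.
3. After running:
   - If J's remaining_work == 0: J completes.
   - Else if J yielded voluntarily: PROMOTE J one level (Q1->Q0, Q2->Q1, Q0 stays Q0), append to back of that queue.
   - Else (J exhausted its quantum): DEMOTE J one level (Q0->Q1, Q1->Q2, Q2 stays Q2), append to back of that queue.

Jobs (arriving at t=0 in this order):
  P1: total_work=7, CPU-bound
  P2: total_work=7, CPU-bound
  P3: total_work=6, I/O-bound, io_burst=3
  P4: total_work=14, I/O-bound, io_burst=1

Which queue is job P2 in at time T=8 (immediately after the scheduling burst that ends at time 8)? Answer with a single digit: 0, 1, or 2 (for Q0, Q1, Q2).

Answer: 1

Derivation:
t=0-2: P1@Q0 runs 2, rem=5, quantum used, demote→Q1. Q0=[P2,P3,P4] Q1=[P1] Q2=[]
t=2-4: P2@Q0 runs 2, rem=5, quantum used, demote→Q1. Q0=[P3,P4] Q1=[P1,P2] Q2=[]
t=4-6: P3@Q0 runs 2, rem=4, quantum used, demote→Q1. Q0=[P4] Q1=[P1,P2,P3] Q2=[]
t=6-7: P4@Q0 runs 1, rem=13, I/O yield, promote→Q0. Q0=[P4] Q1=[P1,P2,P3] Q2=[]
t=7-8: P4@Q0 runs 1, rem=12, I/O yield, promote→Q0. Q0=[P4] Q1=[P1,P2,P3] Q2=[]
t=8-9: P4@Q0 runs 1, rem=11, I/O yield, promote→Q0. Q0=[P4] Q1=[P1,P2,P3] Q2=[]
t=9-10: P4@Q0 runs 1, rem=10, I/O yield, promote→Q0. Q0=[P4] Q1=[P1,P2,P3] Q2=[]
t=10-11: P4@Q0 runs 1, rem=9, I/O yield, promote→Q0. Q0=[P4] Q1=[P1,P2,P3] Q2=[]
t=11-12: P4@Q0 runs 1, rem=8, I/O yield, promote→Q0. Q0=[P4] Q1=[P1,P2,P3] Q2=[]
t=12-13: P4@Q0 runs 1, rem=7, I/O yield, promote→Q0. Q0=[P4] Q1=[P1,P2,P3] Q2=[]
t=13-14: P4@Q0 runs 1, rem=6, I/O yield, promote→Q0. Q0=[P4] Q1=[P1,P2,P3] Q2=[]
t=14-15: P4@Q0 runs 1, rem=5, I/O yield, promote→Q0. Q0=[P4] Q1=[P1,P2,P3] Q2=[]
t=15-16: P4@Q0 runs 1, rem=4, I/O yield, promote→Q0. Q0=[P4] Q1=[P1,P2,P3] Q2=[]
t=16-17: P4@Q0 runs 1, rem=3, I/O yield, promote→Q0. Q0=[P4] Q1=[P1,P2,P3] Q2=[]
t=17-18: P4@Q0 runs 1, rem=2, I/O yield, promote→Q0. Q0=[P4] Q1=[P1,P2,P3] Q2=[]
t=18-19: P4@Q0 runs 1, rem=1, I/O yield, promote→Q0. Q0=[P4] Q1=[P1,P2,P3] Q2=[]
t=19-20: P4@Q0 runs 1, rem=0, completes. Q0=[] Q1=[P1,P2,P3] Q2=[]
t=20-25: P1@Q1 runs 5, rem=0, completes. Q0=[] Q1=[P2,P3] Q2=[]
t=25-30: P2@Q1 runs 5, rem=0, completes. Q0=[] Q1=[P3] Q2=[]
t=30-33: P3@Q1 runs 3, rem=1, I/O yield, promote→Q0. Q0=[P3] Q1=[] Q2=[]
t=33-34: P3@Q0 runs 1, rem=0, completes. Q0=[] Q1=[] Q2=[]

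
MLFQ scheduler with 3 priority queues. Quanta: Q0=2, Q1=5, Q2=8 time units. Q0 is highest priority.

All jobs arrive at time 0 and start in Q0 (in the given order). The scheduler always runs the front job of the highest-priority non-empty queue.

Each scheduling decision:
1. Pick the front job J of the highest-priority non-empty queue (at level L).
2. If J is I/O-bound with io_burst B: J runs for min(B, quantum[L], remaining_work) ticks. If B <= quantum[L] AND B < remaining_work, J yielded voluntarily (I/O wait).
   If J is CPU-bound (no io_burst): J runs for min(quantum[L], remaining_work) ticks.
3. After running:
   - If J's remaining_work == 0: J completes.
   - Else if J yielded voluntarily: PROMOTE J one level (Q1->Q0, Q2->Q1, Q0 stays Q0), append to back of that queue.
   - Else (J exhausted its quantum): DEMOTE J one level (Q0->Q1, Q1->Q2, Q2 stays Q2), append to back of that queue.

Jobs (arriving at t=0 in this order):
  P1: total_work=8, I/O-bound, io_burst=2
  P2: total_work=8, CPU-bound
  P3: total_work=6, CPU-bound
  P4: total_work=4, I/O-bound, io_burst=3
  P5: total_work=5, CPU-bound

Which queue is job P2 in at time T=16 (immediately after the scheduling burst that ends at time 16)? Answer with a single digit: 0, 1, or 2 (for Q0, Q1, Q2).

t=0-2: P1@Q0 runs 2, rem=6, I/O yield, promote→Q0. Q0=[P2,P3,P4,P5,P1] Q1=[] Q2=[]
t=2-4: P2@Q0 runs 2, rem=6, quantum used, demote→Q1. Q0=[P3,P4,P5,P1] Q1=[P2] Q2=[]
t=4-6: P3@Q0 runs 2, rem=4, quantum used, demote→Q1. Q0=[P4,P5,P1] Q1=[P2,P3] Q2=[]
t=6-8: P4@Q0 runs 2, rem=2, quantum used, demote→Q1. Q0=[P5,P1] Q1=[P2,P3,P4] Q2=[]
t=8-10: P5@Q0 runs 2, rem=3, quantum used, demote→Q1. Q0=[P1] Q1=[P2,P3,P4,P5] Q2=[]
t=10-12: P1@Q0 runs 2, rem=4, I/O yield, promote→Q0. Q0=[P1] Q1=[P2,P3,P4,P5] Q2=[]
t=12-14: P1@Q0 runs 2, rem=2, I/O yield, promote→Q0. Q0=[P1] Q1=[P2,P3,P4,P5] Q2=[]
t=14-16: P1@Q0 runs 2, rem=0, completes. Q0=[] Q1=[P2,P3,P4,P5] Q2=[]
t=16-21: P2@Q1 runs 5, rem=1, quantum used, demote→Q2. Q0=[] Q1=[P3,P4,P5] Q2=[P2]
t=21-25: P3@Q1 runs 4, rem=0, completes. Q0=[] Q1=[P4,P5] Q2=[P2]
t=25-27: P4@Q1 runs 2, rem=0, completes. Q0=[] Q1=[P5] Q2=[P2]
t=27-30: P5@Q1 runs 3, rem=0, completes. Q0=[] Q1=[] Q2=[P2]
t=30-31: P2@Q2 runs 1, rem=0, completes. Q0=[] Q1=[] Q2=[]

Answer: 1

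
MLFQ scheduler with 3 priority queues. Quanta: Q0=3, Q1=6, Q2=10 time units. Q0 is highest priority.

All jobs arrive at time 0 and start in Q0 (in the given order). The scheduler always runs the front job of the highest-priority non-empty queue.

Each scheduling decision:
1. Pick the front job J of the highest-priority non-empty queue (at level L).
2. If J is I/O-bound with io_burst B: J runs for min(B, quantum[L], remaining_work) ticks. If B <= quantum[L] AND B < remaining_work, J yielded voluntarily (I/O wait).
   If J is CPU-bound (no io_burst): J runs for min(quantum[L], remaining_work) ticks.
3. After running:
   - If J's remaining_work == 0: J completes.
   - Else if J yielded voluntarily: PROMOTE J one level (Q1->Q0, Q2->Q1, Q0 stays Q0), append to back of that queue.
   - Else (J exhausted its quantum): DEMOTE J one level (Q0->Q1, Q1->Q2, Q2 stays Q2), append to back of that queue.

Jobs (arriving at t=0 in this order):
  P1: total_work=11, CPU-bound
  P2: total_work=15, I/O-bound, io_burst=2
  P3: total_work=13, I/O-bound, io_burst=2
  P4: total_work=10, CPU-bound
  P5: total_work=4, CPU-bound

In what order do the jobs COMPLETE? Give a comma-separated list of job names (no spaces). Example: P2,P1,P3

t=0-3: P1@Q0 runs 3, rem=8, quantum used, demote→Q1. Q0=[P2,P3,P4,P5] Q1=[P1] Q2=[]
t=3-5: P2@Q0 runs 2, rem=13, I/O yield, promote→Q0. Q0=[P3,P4,P5,P2] Q1=[P1] Q2=[]
t=5-7: P3@Q0 runs 2, rem=11, I/O yield, promote→Q0. Q0=[P4,P5,P2,P3] Q1=[P1] Q2=[]
t=7-10: P4@Q0 runs 3, rem=7, quantum used, demote→Q1. Q0=[P5,P2,P3] Q1=[P1,P4] Q2=[]
t=10-13: P5@Q0 runs 3, rem=1, quantum used, demote→Q1. Q0=[P2,P3] Q1=[P1,P4,P5] Q2=[]
t=13-15: P2@Q0 runs 2, rem=11, I/O yield, promote→Q0. Q0=[P3,P2] Q1=[P1,P4,P5] Q2=[]
t=15-17: P3@Q0 runs 2, rem=9, I/O yield, promote→Q0. Q0=[P2,P3] Q1=[P1,P4,P5] Q2=[]
t=17-19: P2@Q0 runs 2, rem=9, I/O yield, promote→Q0. Q0=[P3,P2] Q1=[P1,P4,P5] Q2=[]
t=19-21: P3@Q0 runs 2, rem=7, I/O yield, promote→Q0. Q0=[P2,P3] Q1=[P1,P4,P5] Q2=[]
t=21-23: P2@Q0 runs 2, rem=7, I/O yield, promote→Q0. Q0=[P3,P2] Q1=[P1,P4,P5] Q2=[]
t=23-25: P3@Q0 runs 2, rem=5, I/O yield, promote→Q0. Q0=[P2,P3] Q1=[P1,P4,P5] Q2=[]
t=25-27: P2@Q0 runs 2, rem=5, I/O yield, promote→Q0. Q0=[P3,P2] Q1=[P1,P4,P5] Q2=[]
t=27-29: P3@Q0 runs 2, rem=3, I/O yield, promote→Q0. Q0=[P2,P3] Q1=[P1,P4,P5] Q2=[]
t=29-31: P2@Q0 runs 2, rem=3, I/O yield, promote→Q0. Q0=[P3,P2] Q1=[P1,P4,P5] Q2=[]
t=31-33: P3@Q0 runs 2, rem=1, I/O yield, promote→Q0. Q0=[P2,P3] Q1=[P1,P4,P5] Q2=[]
t=33-35: P2@Q0 runs 2, rem=1, I/O yield, promote→Q0. Q0=[P3,P2] Q1=[P1,P4,P5] Q2=[]
t=35-36: P3@Q0 runs 1, rem=0, completes. Q0=[P2] Q1=[P1,P4,P5] Q2=[]
t=36-37: P2@Q0 runs 1, rem=0, completes. Q0=[] Q1=[P1,P4,P5] Q2=[]
t=37-43: P1@Q1 runs 6, rem=2, quantum used, demote→Q2. Q0=[] Q1=[P4,P5] Q2=[P1]
t=43-49: P4@Q1 runs 6, rem=1, quantum used, demote→Q2. Q0=[] Q1=[P5] Q2=[P1,P4]
t=49-50: P5@Q1 runs 1, rem=0, completes. Q0=[] Q1=[] Q2=[P1,P4]
t=50-52: P1@Q2 runs 2, rem=0, completes. Q0=[] Q1=[] Q2=[P4]
t=52-53: P4@Q2 runs 1, rem=0, completes. Q0=[] Q1=[] Q2=[]

Answer: P3,P2,P5,P1,P4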